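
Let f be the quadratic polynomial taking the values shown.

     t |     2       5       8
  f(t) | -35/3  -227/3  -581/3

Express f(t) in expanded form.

Write f(t) = at^2 + bt + c. Substituting each data point gives a linear system:
  4a + 2b + c = -35/3
  25a + 5b + c = -227/3
  64a + 8b + c = -581/3
Solving the system yields a = -3, b = -1/3, c = 1.
So f(t) = -3t^2 - (1/3)t + 1.
Check: f(5) = -227/3. ✓

f(t) = -3t^2 - (1/3)t + 1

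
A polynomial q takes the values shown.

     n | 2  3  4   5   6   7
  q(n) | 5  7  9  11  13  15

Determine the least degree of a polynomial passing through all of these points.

1

Forward differences of the values at n = 2, 3, 4, 5, 6, 7:
  q  : 5  7  9  11  13  15
  Δ  : 2  2  2  2  2
  Δ^2: 0  0  0  0
  Δ^3: 0  0  0
  Δ^4: 0  0
  Δ^5: 0
The first differences are constant (2) and nonzero, while all higher differences vanish, so the minimal degree is 1.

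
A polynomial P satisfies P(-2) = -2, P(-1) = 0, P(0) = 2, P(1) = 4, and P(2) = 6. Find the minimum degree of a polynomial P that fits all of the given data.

1

Forward differences of the values at x = -2, -1, 0, 1, 2:
  P  : -2  0  2  4  6
  Δ  : 2  2  2  2
  Δ^2: 0  0  0
  Δ^3: 0  0
  Δ^4: 0
The first differences are constant (2) and nonzero, while all higher differences vanish, so the minimal degree is 1.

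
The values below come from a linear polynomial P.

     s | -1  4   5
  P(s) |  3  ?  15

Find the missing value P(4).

The 2 known points determine the degree-1 polynomial uniquely.
Write P(s) = as + b. Substituting each data point gives a linear system:
  -a + b = 3
  5a + b = 15
Solving the system yields a = 2, b = 5.
So P(s) = 2s + 5.
Then P(4) = 13.

13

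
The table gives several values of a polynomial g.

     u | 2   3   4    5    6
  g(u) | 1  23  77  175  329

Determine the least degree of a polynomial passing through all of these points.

Forward differences of the values at u = 2, 3, 4, 5, 6:
  g  : 1  23  77  175  329
  Δ  : 22  54  98  154
  Δ^2: 32  44  56
  Δ^3: 12  12
  Δ^4: 0
The third differences are constant (12) and nonzero, while all higher differences vanish, so the minimal degree is 3.

3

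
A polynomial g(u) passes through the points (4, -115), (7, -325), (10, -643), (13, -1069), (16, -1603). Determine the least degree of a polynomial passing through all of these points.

Forward differences of the values at u = 4, 7, 10, 13, 16:
  g  : -115  -325  -643  -1069  -1603
  Δ  : -210  -318  -426  -534
  Δ^2: -108  -108  -108
  Δ^3: 0  0
  Δ^4: 0
The second differences are constant (-108) and nonzero, while all higher differences vanish, so the minimal degree is 2.

2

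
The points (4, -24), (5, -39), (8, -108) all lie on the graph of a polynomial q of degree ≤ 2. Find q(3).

-13

Write q(s) = as^2 + bs + c. Substituting each data point gives a linear system:
  16a + 4b + c = -24
  25a + 5b + c = -39
  64a + 8b + c = -108
Solving the system yields a = -2, b = 3, c = -4.
So q(s) = -2s^2 + 3s - 4.
Then q(3) = -13.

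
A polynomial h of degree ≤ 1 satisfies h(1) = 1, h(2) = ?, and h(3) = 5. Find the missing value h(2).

3

On equispaced nodes a degree-1 polynomial has vanishing second forward difference, so
  h(1) - 2·h(2) + h(3) = 0.
Substituting the known values and solving for h(2):
  -2·h(2) = -6
  h(2) = 3.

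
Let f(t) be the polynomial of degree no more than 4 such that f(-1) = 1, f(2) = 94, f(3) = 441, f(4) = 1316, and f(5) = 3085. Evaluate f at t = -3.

Write f(t) = at^4 + bt^3 + ct^2 + dt + e. Substituting each data point gives a linear system:
  a - b + c - d + e = 1
  16a + 8b + 4c + 2d + e = 94
  81a + 27b + 9c + 3d + e = 441
  256a + 64b + 16c + 4d + e = 1316
  625a + 125b + 25c + 5d + e = 3085
Solving the system yields a = 4, b = 5, c = -1, d = -3, e = 0.
So f(t) = 4t⁴ + 5t³ - t² - 3t.
Then f(-3) = 189.

189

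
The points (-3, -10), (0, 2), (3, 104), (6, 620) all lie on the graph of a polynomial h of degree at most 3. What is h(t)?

Write h(t) = at^3 + bt^2 + ct + d. Substituting each data point gives a linear system:
  -27a + 9b - 3c + d = -10
  d = 2
  27a + 9b + 3c + d = 104
  216a + 36b + 6c + d = 620
Solving the system yields a = 2, b = 5, c = 1, d = 2.
So h(t) = 2t^3 + 5t^2 + t + 2.
Check: h(-3) = -10. ✓

h(t) = 2t^3 + 5t^2 + t + 2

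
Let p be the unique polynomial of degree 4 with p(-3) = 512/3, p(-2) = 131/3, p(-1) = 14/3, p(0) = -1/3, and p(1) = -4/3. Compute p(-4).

1391/3

Write p(u) = au^4 + bu^3 + cu^2 + du + e. Substituting each data point gives a linear system:
  81a - 27b + 9c - 3d + e = 512/3
  16a - 8b + 4c - 2d + e = 131/3
  a - b + c - d + e = 14/3
  e = -1/3
  a + b + c + d + e = -4/3
Solving the system yields a = 1, b = -3, c = 1, d = 0, e = -1/3.
So p(u) = u⁴ - 3u³ + u² - 1/3.
Then p(-4) = 1391/3.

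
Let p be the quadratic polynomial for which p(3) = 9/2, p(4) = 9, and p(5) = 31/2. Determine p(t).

p(t) = t^2 - (5/2)t + 3

Using the Lagrange interpolation formula with nodes 3, 4, 5:
  L_0(t) = (t - 4)(t - 5) / 2
  L_1(t) = (t - 3)(t - 5) / -1
  L_2(t) = (t - 3)(t - 4) / 2
Then p(t) = 9/2·L_0(t) + 9·L_1(t) + 31/2·L_2(t).
Expanding and collecting terms gives p(t) = t^2 - (5/2)t + 3.
Check: p(4) = 9. ✓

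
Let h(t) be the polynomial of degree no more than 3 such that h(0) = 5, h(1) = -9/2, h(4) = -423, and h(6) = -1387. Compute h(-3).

Using the Lagrange interpolation formula with nodes 0, 1, 4, 6:
  L_0(t) = (t - 1)(t - 4)(t - 6) / -24
  L_1(t) = t(t - 4)(t - 6) / 15
  L_2(t) = t(t - 1)(t - 6) / -24
  L_3(t) = t(t - 1)(t - 4) / 60
Then h(t) = 5·L_0(t) - 9/2·L_1(t) - 423·L_2(t) - 1387·L_3(t).
Expanding and collecting terms gives h(t) = -6t^3 - (5/2)t^2 - t + 5.
Evaluating at t = -3: h(-3) = 295/2.

295/2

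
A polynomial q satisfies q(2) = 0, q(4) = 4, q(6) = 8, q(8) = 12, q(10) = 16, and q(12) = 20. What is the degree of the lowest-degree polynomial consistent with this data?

1

Forward differences of the values at u = 2, 4, 6, 8, 10, 12:
  q  : 0  4  8  12  16  20
  Δ  : 4  4  4  4  4
  Δ^2: 0  0  0  0
  Δ^3: 0  0  0
  Δ^4: 0  0
  Δ^5: 0
The first differences are constant (4) and nonzero, while all higher differences vanish, so the minimal degree is 1.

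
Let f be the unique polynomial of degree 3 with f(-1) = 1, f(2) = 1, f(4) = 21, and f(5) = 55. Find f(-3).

-49

Using the Lagrange interpolation formula with nodes -1, 2, 4, 5:
  L_0(x) = (x - 2)(x - 4)(x - 5) / -90
  L_1(x) = (x + 1)(x - 4)(x - 5) / 18
  L_2(x) = (x + 1)(x - 2)(x - 5) / -10
  L_3(x) = (x + 1)(x - 2)(x - 4) / 18
Then f(x) = 1·L_0(x) + 1·L_1(x) + 21·L_2(x) + 55·L_3(x).
Expanding and collecting terms gives f(x) = x^3 - 3x^2 + 5.
Evaluating at x = -3: f(-3) = -49.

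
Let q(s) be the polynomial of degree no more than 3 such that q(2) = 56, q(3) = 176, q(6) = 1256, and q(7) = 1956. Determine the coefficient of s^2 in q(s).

Write q(s) = as^3 + bs^2 + cs + d. Substituting each data point gives a linear system:
  8a + 4b + 2c + d = 56
  27a + 9b + 3c + d = 176
  216a + 36b + 6c + d = 1256
  343a + 49b + 7c + d = 1956
Solving the system yields a = 5, b = 5, c = 0, d = -4.
So q(s) = 5s^3 + 5s^2 - 4.
The coefficient of s^2 is 5.

5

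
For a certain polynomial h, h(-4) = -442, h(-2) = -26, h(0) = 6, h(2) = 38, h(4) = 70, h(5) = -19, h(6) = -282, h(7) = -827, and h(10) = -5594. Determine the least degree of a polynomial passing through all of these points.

4

Divided differences on the nodes -4, -2, 0, 2, 4, 5, 6, 7, 10:
  order 0: -442  -26  6  38  70  -19  -282  -827  -5594
  order 1: 208  16  16  16  -89  -263  -545  -1589
  order 2: -48  0  0  -35  -87  -141  -261
  order 3: 8  0  -7  -13  -18  -24
  order 4: -1  -1  -1  -1  -1
  order 5: 0  0  0  0
  order 6: 0  0  0
  order 7: 0  0
  order 8: 0
The order-4 divided differences are all -1 (nonzero) and every higher order vanishes, so the data lies on a polynomial of degree exactly 4.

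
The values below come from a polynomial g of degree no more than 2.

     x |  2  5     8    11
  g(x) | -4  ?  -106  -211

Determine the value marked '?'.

-37

On equispaced nodes a degree-2 polynomial has vanishing third forward difference, so
  - g(2) + 3·g(5) - 3·g(8) + g(11) = 0.
Substituting the known values and solving for g(5):
  3·g(5) = -111
  g(5) = -37.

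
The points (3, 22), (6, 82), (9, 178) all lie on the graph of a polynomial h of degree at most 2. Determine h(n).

h(n) = 2n^2 + 2n - 2

Using the Lagrange interpolation formula with nodes 3, 6, 9:
  L_0(n) = (n - 6)(n - 9) / 18
  L_1(n) = (n - 3)(n - 9) / -9
  L_2(n) = (n - 3)(n - 6) / 18
Then h(n) = 22·L_0(n) + 82·L_1(n) + 178·L_2(n).
Expanding and collecting terms gives h(n) = 2n^2 + 2n - 2.
Check: h(9) = 178. ✓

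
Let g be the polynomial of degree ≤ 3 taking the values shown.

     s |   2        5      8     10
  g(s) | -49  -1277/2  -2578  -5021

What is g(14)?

Write g(s) = as^3 + bs^2 + cs + d. Substituting each data point gives a linear system:
  8a + 4b + 2c + d = -49
  125a + 25b + 5c + d = -1277/2
  512a + 64b + 8c + d = -2578
  1000a + 100b + 10c + d = -5021
Solving the system yields a = -5, b = 0, c = -3/2, d = -6.
So g(s) = -5s^3 - (3/2)s - 6.
Then g(14) = -13747.

-13747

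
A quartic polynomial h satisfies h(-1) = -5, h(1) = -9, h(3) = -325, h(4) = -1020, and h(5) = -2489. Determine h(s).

h(s) = -4s^4 + s^2 - 2s - 4

Write h(s) = as^4 + bs^3 + cs^2 + ds + e. Substituting each data point gives a linear system:
  a - b + c - d + e = -5
  a + b + c + d + e = -9
  81a + 27b + 9c + 3d + e = -325
  256a + 64b + 16c + 4d + e = -1020
  625a + 125b + 25c + 5d + e = -2489
Solving the system yields a = -4, b = 0, c = 1, d = -2, e = -4.
So h(s) = -4s^4 + s^2 - 2s - 4.
Check: h(3) = -325. ✓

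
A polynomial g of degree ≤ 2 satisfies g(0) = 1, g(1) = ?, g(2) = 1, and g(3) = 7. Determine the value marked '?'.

-1

The 3 known points determine the degree-2 polynomial uniquely.
Write g(t) = at^2 + bt + c. Substituting each data point gives a linear system:
  c = 1
  4a + 2b + c = 1
  9a + 3b + c = 7
Solving the system yields a = 2, b = -4, c = 1.
So g(t) = 2t^2 - 4t + 1.
Then g(1) = -1.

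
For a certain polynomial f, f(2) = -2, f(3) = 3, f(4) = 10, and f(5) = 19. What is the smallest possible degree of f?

2

Forward differences of the values at s = 2, 3, 4, 5:
  f  : -2  3  10  19
  Δ  : 5  7  9
  Δ^2: 2  2
  Δ^3: 0
The second differences are constant (2) and nonzero, while all higher differences vanish, so the minimal degree is 2.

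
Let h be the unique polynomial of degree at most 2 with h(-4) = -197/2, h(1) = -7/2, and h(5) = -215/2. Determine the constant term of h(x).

Write h(x) = ax^2 + bx + c. Substituting each data point gives a linear system:
  16a - 4b + c = -197/2
  a + b + c = -7/2
  25a + 5b + c = -215/2
Solving the system yields a = -5, b = 4, c = -5/2.
So h(x) = -5x^2 + 4x - 5/2.
The constant term is -5/2.

-5/2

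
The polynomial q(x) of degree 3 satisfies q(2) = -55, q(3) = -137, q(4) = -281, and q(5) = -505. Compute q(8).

-1837

Forward differences of the values at x = 2, 3, 4, 5:
  q  : -55  -137  -281  -505
  Δ  : -82  -144  -224
  Δ^2: -62  -80
  Δ^3: -18
The third differences are constant, confirming degree 3.
Interpolating (Newton forward form) and evaluating at x = 8 gives q(8) = -1837.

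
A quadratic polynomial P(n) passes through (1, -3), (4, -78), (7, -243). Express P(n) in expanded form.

Write P(n) = an^2 + bn + c. Substituting each data point gives a linear system:
  a + b + c = -3
  16a + 4b + c = -78
  49a + 7b + c = -243
Solving the system yields a = -5, b = 0, c = 2.
So P(n) = -5n^2 + 2.
Check: P(7) = -243. ✓

P(n) = -5n^2 + 2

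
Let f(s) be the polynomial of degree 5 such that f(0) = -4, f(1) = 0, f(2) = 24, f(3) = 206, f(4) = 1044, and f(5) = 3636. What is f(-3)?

-916

Write f(s) = as^5 + bs^4 + cs^3 + ds^2 + es + k. Substituting each data point gives a linear system:
  k = -4
  a + b + c + d + e + k = 0
  32a + 16b + 8c + 4d + 2e + k = 24
  243a + 81b + 27c + 9d + 3e + k = 206
  1024a + 256b + 64c + 16d + 4e + k = 1044
  3125a + 625b + 125c + 25d + 5e + k = 3636
Solving the system yields a = 2, b = -5, c = 3, d = 6, e = -2, k = -4.
So f(s) = 2s^5 - 5s^4 + 3s^3 + 6s^2 - 2s - 4.
Then f(-3) = -916.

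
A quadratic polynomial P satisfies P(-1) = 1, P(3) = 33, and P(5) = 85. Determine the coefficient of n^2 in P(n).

3

Write P(n) = an^2 + bn + c. Substituting each data point gives a linear system:
  a - b + c = 1
  9a + 3b + c = 33
  25a + 5b + c = 85
Solving the system yields a = 3, b = 2, c = 0.
So P(n) = 3n^2 + 2n.
The leading coefficient is 3.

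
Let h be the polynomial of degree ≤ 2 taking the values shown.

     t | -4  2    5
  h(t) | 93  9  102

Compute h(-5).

Using the Lagrange interpolation formula with nodes -4, 2, 5:
  L_0(t) = (t - 2)(t - 5) / 54
  L_1(t) = (t + 4)(t - 5) / -18
  L_2(t) = (t + 4)(t - 2) / 27
Then h(t) = 93·L_0(t) + 9·L_1(t) + 102·L_2(t).
Expanding and collecting terms gives h(t) = 5t² - 4t - 3.
Evaluating at t = -5: h(-5) = 142.

142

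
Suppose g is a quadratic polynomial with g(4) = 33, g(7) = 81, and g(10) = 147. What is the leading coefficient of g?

1

Write g(n) = an^2 + bn + c. Substituting each data point gives a linear system:
  16a + 4b + c = 33
  49a + 7b + c = 81
  100a + 10b + c = 147
Solving the system yields a = 1, b = 5, c = -3.
So g(n) = n^2 + 5n - 3.
The leading coefficient is 1.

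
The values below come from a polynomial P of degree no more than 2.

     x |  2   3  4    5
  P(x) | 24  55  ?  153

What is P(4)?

On equispaced nodes a degree-2 polynomial has vanishing third forward difference, so
  - P(2) + 3·P(3) - 3·P(4) + P(5) = 0.
Substituting the known values and solving for P(4):
  -3·P(4) = -294
  P(4) = 98.

98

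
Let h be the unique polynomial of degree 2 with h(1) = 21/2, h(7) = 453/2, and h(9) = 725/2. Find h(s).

Using the Lagrange interpolation formula with nodes 1, 7, 9:
  L_0(s) = (s - 7)(s - 9) / 48
  L_1(s) = (s - 1)(s - 9) / -12
  L_2(s) = (s - 1)(s - 7) / 16
Then h(s) = 21/2·L_0(s) + 453/2·L_1(s) + 725/2·L_2(s).
Expanding and collecting terms gives h(s) = 4s^2 + 4s + 5/2.
Check: h(1) = 21/2. ✓

h(s) = 4s^2 + 4s + 5/2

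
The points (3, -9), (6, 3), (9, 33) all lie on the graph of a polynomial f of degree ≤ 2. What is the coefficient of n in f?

-5

Write f(n) = an^2 + bn + c. Substituting each data point gives a linear system:
  9a + 3b + c = -9
  36a + 6b + c = 3
  81a + 9b + c = 33
Solving the system yields a = 1, b = -5, c = -3.
So f(n) = n^2 - 5n - 3.
The coefficient of n is -5.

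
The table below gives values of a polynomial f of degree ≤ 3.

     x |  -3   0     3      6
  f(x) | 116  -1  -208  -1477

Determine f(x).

Using the Lagrange interpolation formula with nodes -3, 0, 3, 6:
  L_0(x) = x(x - 3)(x - 6) / -162
  L_1(x) = (x + 3)(x - 3)(x - 6) / 54
  L_2(x) = (x + 3)x(x - 6) / -54
  L_3(x) = (x + 3)x(x - 3) / 162
Then f(x) = 116·L_0(x) - 1·L_1(x) - 208·L_2(x) - 1477·L_3(x).
Expanding and collecting terms gives f(x) = -6x^3 - 5x^2 - 1.
Check: f(6) = -1477. ✓

f(x) = -6x^3 - 5x^2 - 1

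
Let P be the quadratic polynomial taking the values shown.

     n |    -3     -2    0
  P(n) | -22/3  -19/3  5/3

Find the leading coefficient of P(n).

1

Write P(n) = an^2 + bn + c. Substituting each data point gives a linear system:
  9a - 3b + c = -22/3
  4a - 2b + c = -19/3
  c = 5/3
Solving the system yields a = 1, b = 6, c = 5/3.
So P(n) = n^2 + 6n + 5/3.
The leading coefficient is 1.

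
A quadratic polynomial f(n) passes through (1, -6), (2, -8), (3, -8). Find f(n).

Write f(n) = an^2 + bn + c. Substituting each data point gives a linear system:
  a + b + c = -6
  4a + 2b + c = -8
  9a + 3b + c = -8
Solving the system yields a = 1, b = -5, c = -2.
So f(n) = n² - 5n - 2.
Check: f(3) = -8. ✓

f(n) = n^2 - 5n - 2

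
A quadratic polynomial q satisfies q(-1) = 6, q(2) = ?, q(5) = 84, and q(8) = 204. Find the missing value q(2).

On equispaced nodes a degree-2 polynomial has vanishing third forward difference, so
  - q(-1) + 3·q(2) - 3·q(5) + q(8) = 0.
Substituting the known values and solving for q(2):
  3·q(2) = 54
  q(2) = 18.

18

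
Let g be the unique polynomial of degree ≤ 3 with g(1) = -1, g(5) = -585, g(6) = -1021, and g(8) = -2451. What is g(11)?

Write g(u) = au^3 + bu^2 + cu + d. Substituting each data point gives a linear system:
  a + b + c + d = -1
  125a + 25b + 5c + d = -585
  216a + 36b + 6c + d = -1021
  512a + 64b + 8c + d = -2451
Solving the system yields a = -5, b = 2, c = -3, d = 5.
So g(u) = -5u^3 + 2u^2 - 3u + 5.
Then g(11) = -6441.

-6441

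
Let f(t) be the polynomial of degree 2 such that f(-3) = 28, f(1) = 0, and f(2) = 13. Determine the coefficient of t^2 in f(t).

4

Write f(t) = at^2 + bt + c. Substituting each data point gives a linear system:
  9a - 3b + c = 28
  a + b + c = 0
  4a + 2b + c = 13
Solving the system yields a = 4, b = 1, c = -5.
So f(t) = 4t² + t - 5.
The leading coefficient is 4.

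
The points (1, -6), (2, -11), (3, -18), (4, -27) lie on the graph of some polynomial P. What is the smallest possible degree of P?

2

Forward differences of the values at s = 1, 2, 3, 4:
  P  : -6  -11  -18  -27
  Δ  : -5  -7  -9
  Δ^2: -2  -2
  Δ^3: 0
The second differences are constant (-2) and nonzero, while all higher differences vanish, so the minimal degree is 2.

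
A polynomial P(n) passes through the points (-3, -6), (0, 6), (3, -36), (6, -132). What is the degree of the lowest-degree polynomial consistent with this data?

Forward differences of the values at n = -3, 0, 3, 6:
  P  : -6  6  -36  -132
  Δ  : 12  -42  -96
  Δ^2: -54  -54
  Δ^3: 0
The second differences are constant (-54) and nonzero, while all higher differences vanish, so the minimal degree is 2.

2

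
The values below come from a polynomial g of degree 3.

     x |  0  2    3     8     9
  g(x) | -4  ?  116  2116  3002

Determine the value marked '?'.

34

The 4 known points determine the degree-3 polynomial uniquely.
Write g(x) = ax^3 + bx^2 + cx + d. Substituting each data point gives a linear system:
  d = -4
  27a + 9b + 3c + d = 116
  512a + 64b + 8c + d = 2116
  729a + 81b + 9c + d = 3002
Solving the system yields a = 4, b = 1, c = 1, d = -4.
So g(x) = 4x³ + x² + x - 4.
Then g(2) = 34.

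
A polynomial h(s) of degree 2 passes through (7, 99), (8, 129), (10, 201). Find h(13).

339

Using the Lagrange interpolation formula with nodes 7, 8, 10:
  L_0(s) = (s - 8)(s - 10) / 3
  L_1(s) = (s - 7)(s - 10) / -2
  L_2(s) = (s - 7)(s - 8) / 6
Then h(s) = 99·L_0(s) + 129·L_1(s) + 201·L_2(s).
Expanding and collecting terms gives h(s) = 2s² + 1.
Evaluating at s = 13: h(13) = 339.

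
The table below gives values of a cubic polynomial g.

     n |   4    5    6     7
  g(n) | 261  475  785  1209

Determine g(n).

Using the Lagrange interpolation formula with nodes 4, 5, 6, 7:
  L_0(n) = (n - 5)(n - 6)(n - 7) / -6
  L_1(n) = (n - 4)(n - 6)(n - 7) / 2
  L_2(n) = (n - 4)(n - 5)(n - 7) / -2
  L_3(n) = (n - 4)(n - 5)(n - 6) / 6
Then g(n) = 261·L_0(n) + 475·L_1(n) + 785·L_2(n) + 1209·L_3(n).
Expanding and collecting terms gives g(n) = 3n^3 + 3n^2 + 4n + 5.
Check: g(6) = 785. ✓

g(n) = 3n^3 + 3n^2 + 4n + 5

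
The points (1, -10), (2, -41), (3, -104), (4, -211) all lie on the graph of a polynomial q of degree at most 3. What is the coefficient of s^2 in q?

Write q(s) = as^3 + bs^2 + cs + d. Substituting each data point gives a linear system:
  a + b + c + d = -10
  8a + 4b + 2c + d = -41
  27a + 9b + 3c + d = -104
  64a + 16b + 4c + d = -211
Solving the system yields a = -2, b = -4, c = -5, d = 1.
So q(s) = -2s³ - 4s² - 5s + 1.
The coefficient of s^2 is -4.

-4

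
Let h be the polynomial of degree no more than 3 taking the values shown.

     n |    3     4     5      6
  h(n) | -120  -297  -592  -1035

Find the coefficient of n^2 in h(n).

Write h(n) = an^3 + bn^2 + cn + d. Substituting each data point gives a linear system:
  27a + 9b + 3c + d = -120
  64a + 16b + 4c + d = -297
  125a + 25b + 5c + d = -592
  216a + 36b + 6c + d = -1035
Solving the system yields a = -5, b = 1, c = 1, d = 3.
So h(n) = -5n^3 + n^2 + n + 3.
The coefficient of n^2 is 1.

1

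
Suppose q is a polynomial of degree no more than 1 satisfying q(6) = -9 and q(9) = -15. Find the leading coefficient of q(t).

Write q(t) = at + b. Substituting each data point gives a linear system:
  6a + b = -9
  9a + b = -15
Solving the system yields a = -2, b = 3.
So q(t) = -2t + 3.
The leading coefficient is -2.

-2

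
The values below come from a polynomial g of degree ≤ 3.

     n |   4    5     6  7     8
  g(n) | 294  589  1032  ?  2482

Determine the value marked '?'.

The 4 known points determine the degree-3 polynomial uniquely.
Write g(n) = an^3 + bn^2 + cn + d. Substituting each data point gives a linear system:
  64a + 16b + 4c + d = 294
  125a + 25b + 5c + d = 589
  216a + 36b + 6c + d = 1032
  512a + 64b + 8c + d = 2482
Solving the system yields a = 5, b = -1, c = -1, d = -6.
So g(n) = 5n^3 - n^2 - n - 6.
Then g(7) = 1653.

1653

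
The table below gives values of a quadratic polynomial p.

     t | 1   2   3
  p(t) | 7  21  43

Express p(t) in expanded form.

p(t) = 4t^2 + 2t + 1

Write p(t) = at^2 + bt + c. Substituting each data point gives a linear system:
  a + b + c = 7
  4a + 2b + c = 21
  9a + 3b + c = 43
Solving the system yields a = 4, b = 2, c = 1.
So p(t) = 4t^2 + 2t + 1.
Check: p(1) = 7. ✓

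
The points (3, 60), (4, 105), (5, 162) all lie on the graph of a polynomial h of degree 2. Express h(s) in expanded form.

Write h(s) = as^2 + bs + c. Substituting each data point gives a linear system:
  9a + 3b + c = 60
  16a + 4b + c = 105
  25a + 5b + c = 162
Solving the system yields a = 6, b = 3, c = -3.
So h(s) = 6s^2 + 3s - 3.
Check: h(4) = 105. ✓

h(s) = 6s^2 + 3s - 3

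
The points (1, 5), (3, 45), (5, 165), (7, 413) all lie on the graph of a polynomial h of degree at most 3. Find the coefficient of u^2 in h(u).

1

Write h(u) = au^3 + bu^2 + cu + d. Substituting each data point gives a linear system:
  a + b + c + d = 5
  27a + 9b + 3c + d = 45
  125a + 25b + 5c + d = 165
  343a + 49b + 7c + d = 413
Solving the system yields a = 1, b = 1, c = 3, d = 0.
So h(u) = u³ + u² + 3u.
The coefficient of u^2 is 1.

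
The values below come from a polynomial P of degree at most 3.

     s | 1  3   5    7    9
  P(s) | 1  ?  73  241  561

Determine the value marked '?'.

On equispaced nodes a degree-3 polynomial has vanishing fourth forward difference, so
  P(1) - 4·P(3) + 6·P(5) - 4·P(7) + P(9) = 0.
Substituting the known values and solving for P(3):
  -4·P(3) = -36
  P(3) = 9.

9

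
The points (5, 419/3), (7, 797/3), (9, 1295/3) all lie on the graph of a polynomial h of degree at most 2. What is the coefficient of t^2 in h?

5

Write h(t) = at^2 + bt + c. Substituting each data point gives a linear system:
  25a + 5b + c = 419/3
  49a + 7b + c = 797/3
  81a + 9b + c = 1295/3
Solving the system yields a = 5, b = 3, c = -1/3.
So h(t) = 5t^2 + 3t - 1/3.
The leading coefficient is 5.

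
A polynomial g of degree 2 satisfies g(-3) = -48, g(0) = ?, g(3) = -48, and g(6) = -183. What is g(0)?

-3

The 3 known points determine the degree-2 polynomial uniquely.
Write g(t) = at^2 + bt + c. Substituting each data point gives a linear system:
  9a - 3b + c = -48
  9a + 3b + c = -48
  36a + 6b + c = -183
Solving the system yields a = -5, b = 0, c = -3.
So g(t) = -5t^2 - 3.
Then g(0) = -3.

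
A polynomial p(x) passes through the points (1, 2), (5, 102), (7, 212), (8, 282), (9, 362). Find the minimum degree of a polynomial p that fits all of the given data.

Divided differences on the nodes 1, 5, 7, 8, 9:
  order 0: 2  102  212  282  362
  order 1: 25  55  70  80
  order 2: 5  5  5
  order 3: 0  0
  order 4: 0
The order-2 divided differences are all 5 (nonzero) and every higher order vanishes, so the data lies on a polynomial of degree exactly 2.

2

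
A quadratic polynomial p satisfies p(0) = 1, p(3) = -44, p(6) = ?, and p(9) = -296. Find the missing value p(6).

On equispaced nodes a degree-2 polynomial has vanishing third forward difference, so
  - p(0) + 3·p(3) - 3·p(6) + p(9) = 0.
Substituting the known values and solving for p(6):
  -3·p(6) = 429
  p(6) = -143.

-143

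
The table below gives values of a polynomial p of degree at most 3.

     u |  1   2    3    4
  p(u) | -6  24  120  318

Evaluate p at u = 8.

2850

Write p(u) = au^3 + bu^2 + cu + d. Substituting each data point gives a linear system:
  a + b + c + d = -6
  8a + 4b + 2c + d = 24
  27a + 9b + 3c + d = 120
  64a + 16b + 4c + d = 318
Solving the system yields a = 6, b = -3, c = -3, d = -6.
So p(u) = 6u³ - 3u² - 3u - 6.
Then p(8) = 2850.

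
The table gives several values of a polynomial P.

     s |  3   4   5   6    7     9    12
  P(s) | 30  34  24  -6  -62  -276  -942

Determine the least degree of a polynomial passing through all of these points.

Divided differences on the nodes 3, 4, 5, 6, 7, 9, 12:
  order 0: 30  34  24  -6  -62  -276  -942
  order 1: 4  -10  -30  -56  -107  -222
  order 2: -7  -10  -13  -17  -23
  order 3: -1  -1  -1  -1
  order 4: 0  0  0
  order 5: 0  0
  order 6: 0
The order-3 divided differences are all -1 (nonzero) and every higher order vanishes, so the data lies on a polynomial of degree exactly 3.

3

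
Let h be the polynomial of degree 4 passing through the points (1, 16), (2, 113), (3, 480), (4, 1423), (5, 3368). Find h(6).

6861

Forward differences of the values at x = 1, 2, 3, 4, 5:
  h  : 16  113  480  1423  3368
  Δ  : 97  367  943  1945
  Δ^2: 270  576  1002
  Δ^3: 306  426
  Δ^4: 120
The fourth differences are constant, confirming degree 4.
Interpolating (Newton forward form) and evaluating at x = 6 gives h(6) = 6861.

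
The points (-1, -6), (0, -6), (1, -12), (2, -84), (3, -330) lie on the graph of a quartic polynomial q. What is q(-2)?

Forward differences of the values at t = -1, 0, 1, 2, 3:
  q  : -6  -6  -12  -84  -330
  Δ  : 0  -6  -72  -246
  Δ^2: -6  -66  -174
  Δ^3: -60  -108
  Δ^4: -48
The fourth differences are constant, confirming degree 4.
Interpolating (Newton forward form) and evaluating at t = -2 gives q(-2) = 0.

0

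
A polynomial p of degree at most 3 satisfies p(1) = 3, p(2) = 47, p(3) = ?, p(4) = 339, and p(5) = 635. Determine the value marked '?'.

151

The 4 known points determine the degree-3 polynomial uniquely.
Write p(u) = au^3 + bu^2 + cu + d. Substituting each data point gives a linear system:
  a + b + c + d = 3
  8a + 4b + 2c + d = 47
  64a + 16b + 4c + d = 339
  125a + 25b + 5c + d = 635
Solving the system yields a = 4, b = 6, c = -2, d = -5.
So p(u) = 4u³ + 6u² - 2u - 5.
Then p(3) = 151.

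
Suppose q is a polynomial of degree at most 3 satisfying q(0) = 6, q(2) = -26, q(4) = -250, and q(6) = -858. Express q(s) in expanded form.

Write q(s) = as^3 + bs^2 + cs + d. Substituting each data point gives a linear system:
  d = 6
  8a + 4b + 2c + d = -26
  64a + 16b + 4c + d = -250
  216a + 36b + 6c + d = -858
Solving the system yields a = -4, b = 0, c = 0, d = 6.
So q(s) = -4s^3 + 6.
Check: q(4) = -250. ✓

q(s) = -4s^3 + 6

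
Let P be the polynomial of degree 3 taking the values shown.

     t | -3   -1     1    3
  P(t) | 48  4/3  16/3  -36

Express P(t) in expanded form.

Write P(t) = at^3 + bt^2 + ct + d. Substituting each data point gives a linear system:
  -27a + 9b - 3c + d = 48
  -a + b - c + d = 4/3
  a + b + c + d = 16/3
  27a + 9b + 3c + d = -36
Solving the system yields a = -2, b = 1/3, c = 4, d = 3.
So P(t) = -2t^3 + (1/3)t^2 + 4t + 3.
Check: P(-3) = 48. ✓

P(t) = -2t^3 + (1/3)t^2 + 4t + 3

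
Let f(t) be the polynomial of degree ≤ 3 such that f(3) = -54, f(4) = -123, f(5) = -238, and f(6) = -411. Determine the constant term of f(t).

Write f(t) = at^3 + bt^2 + ct + d. Substituting each data point gives a linear system:
  27a + 9b + 3c + d = -54
  64a + 16b + 4c + d = -123
  125a + 25b + 5c + d = -238
  216a + 36b + 6c + d = -411
Solving the system yields a = -2, b = 1, c = -2, d = -3.
So f(t) = -2t³ + t² - 2t - 3.
The constant term is -3.

-3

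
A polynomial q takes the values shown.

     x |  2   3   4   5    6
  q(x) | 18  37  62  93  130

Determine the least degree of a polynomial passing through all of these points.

2

Forward differences of the values at x = 2, 3, 4, 5, 6:
  q  : 18  37  62  93  130
  Δ  : 19  25  31  37
  Δ^2: 6  6  6
  Δ^3: 0  0
  Δ^4: 0
The second differences are constant (6) and nonzero, while all higher differences vanish, so the minimal degree is 2.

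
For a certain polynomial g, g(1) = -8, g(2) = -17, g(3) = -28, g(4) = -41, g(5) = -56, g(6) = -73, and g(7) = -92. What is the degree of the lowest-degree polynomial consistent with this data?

Forward differences of the values at n = 1, 2, 3, 4, 5, 6, 7:
  g  : -8  -17  -28  -41  -56  -73  -92
  Δ  : -9  -11  -13  -15  -17  -19
  Δ^2: -2  -2  -2  -2  -2
  Δ^3: 0  0  0  0
  Δ^4: 0  0  0
  Δ^5: 0  0
  Δ^6: 0
The second differences are constant (-2) and nonzero, while all higher differences vanish, so the minimal degree is 2.

2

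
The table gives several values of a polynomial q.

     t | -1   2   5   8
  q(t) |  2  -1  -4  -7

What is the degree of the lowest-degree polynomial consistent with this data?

Forward differences of the values at t = -1, 2, 5, 8:
  q  : 2  -1  -4  -7
  Δ  : -3  -3  -3
  Δ^2: 0  0
  Δ^3: 0
The first differences are constant (-3) and nonzero, while all higher differences vanish, so the minimal degree is 1.

1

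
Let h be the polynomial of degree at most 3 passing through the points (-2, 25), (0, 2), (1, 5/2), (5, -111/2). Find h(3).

-5/2

Write h(u) = au^3 + bu^2 + cu + d. Substituting each data point gives a linear system:
  -8a + 4b - 2c + d = 25
  d = 2
  a + b + c + d = 5/2
  125a + 25b + 5c + d = -111/2
Solving the system yields a = -1, b = 3, c = -3/2, d = 2.
So h(u) = -u^3 + 3u^2 - (3/2)u + 2.
Then h(3) = -5/2.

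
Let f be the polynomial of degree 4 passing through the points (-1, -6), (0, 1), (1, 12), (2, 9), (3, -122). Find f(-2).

-87

Forward differences of the values at t = -1, 0, 1, 2, 3:
  f  : -6  1  12  9  -122
  Δ  : 7  11  -3  -131
  Δ^2: 4  -14  -128
  Δ^3: -18  -114
  Δ^4: -96
The fourth differences are constant, confirming degree 4.
Interpolating (Newton forward form) and evaluating at t = -2 gives f(-2) = -87.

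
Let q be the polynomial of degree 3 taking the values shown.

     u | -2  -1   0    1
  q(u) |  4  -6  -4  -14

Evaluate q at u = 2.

Forward differences of the values at u = -2, -1, 0, 1:
  q  : 4  -6  -4  -14
  Δ  : -10  2  -10
  Δ^2: 12  -12
  Δ^3: -24
The third differences are constant, confirming degree 3.
Interpolating (Newton forward form) and evaluating at u = 2 gives q(2) = -60.

-60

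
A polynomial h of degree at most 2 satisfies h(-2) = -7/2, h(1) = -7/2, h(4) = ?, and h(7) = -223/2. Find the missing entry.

The 3 known points determine the degree-2 polynomial uniquely.
Write h(u) = au^2 + bu + c. Substituting each data point gives a linear system:
  4a - 2b + c = -7/2
  a + b + c = -7/2
  49a + 7b + c = -223/2
Solving the system yields a = -2, b = -2, c = 1/2.
So h(u) = -2u² - 2u + 1/2.
Then h(4) = -79/2.

-79/2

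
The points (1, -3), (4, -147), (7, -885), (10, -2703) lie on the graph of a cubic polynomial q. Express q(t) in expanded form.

q(t) = -3t^3 + 3t^2 - 3

Write q(t) = at^3 + bt^2 + ct + d. Substituting each data point gives a linear system:
  a + b + c + d = -3
  64a + 16b + 4c + d = -147
  343a + 49b + 7c + d = -885
  1000a + 100b + 10c + d = -2703
Solving the system yields a = -3, b = 3, c = 0, d = -3.
So q(t) = -3t^3 + 3t^2 - 3.
Check: q(7) = -885. ✓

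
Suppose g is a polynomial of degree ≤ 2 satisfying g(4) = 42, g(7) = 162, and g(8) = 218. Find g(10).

354

Write g(s) = as^2 + bs + c. Substituting each data point gives a linear system:
  16a + 4b + c = 42
  49a + 7b + c = 162
  64a + 8b + c = 218
Solving the system yields a = 4, b = -4, c = -6.
So g(s) = 4s^2 - 4s - 6.
Then g(10) = 354.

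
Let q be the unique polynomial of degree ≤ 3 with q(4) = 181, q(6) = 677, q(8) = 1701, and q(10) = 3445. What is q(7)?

1111

Using the Lagrange interpolation formula with nodes 4, 6, 8, 10:
  L_0(n) = (n - 6)(n - 8)(n - 10) / -48
  L_1(n) = (n - 4)(n - 8)(n - 10) / 16
  L_2(n) = (n - 4)(n - 6)(n - 10) / -16
  L_3(n) = (n - 4)(n - 6)(n - 8) / 48
Then q(n) = 181·L_0(n) + 677·L_1(n) + 1701·L_2(n) + 3445·L_3(n).
Expanding and collecting terms gives q(n) = 4n^3 - 6n^2 + 4n + 5.
Evaluating at n = 7: q(7) = 1111.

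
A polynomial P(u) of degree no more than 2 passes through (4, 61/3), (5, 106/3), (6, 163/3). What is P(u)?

P(u) = 2u^2 - 3u + 1/3

Write P(u) = au^2 + bu + c. Substituting each data point gives a linear system:
  16a + 4b + c = 61/3
  25a + 5b + c = 106/3
  36a + 6b + c = 163/3
Solving the system yields a = 2, b = -3, c = 1/3.
So P(u) = 2u² - 3u + 1/3.
Check: P(6) = 163/3. ✓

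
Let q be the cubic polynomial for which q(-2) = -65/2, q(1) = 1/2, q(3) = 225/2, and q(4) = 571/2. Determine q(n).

Write q(n) = an^3 + bn^2 + cn + d. Substituting each data point gives a linear system:
  -8a + 4b - 2c + d = -65/2
  a + b + c + d = 1/2
  27a + 9b + 3c + d = 225/2
  64a + 16b + 4c + d = 571/2
Solving the system yields a = 5, b = -1, c = -5, d = 3/2.
So q(n) = 5n^3 - n^2 - 5n + 3/2.
Check: q(3) = 225/2. ✓

q(n) = 5n^3 - n^2 - 5n + 3/2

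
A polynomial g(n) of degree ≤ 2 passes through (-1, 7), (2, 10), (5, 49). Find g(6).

70

Write g(n) = an^2 + bn + c. Substituting each data point gives a linear system:
  a - b + c = 7
  4a + 2b + c = 10
  25a + 5b + c = 49
Solving the system yields a = 2, b = -1, c = 4.
So g(n) = 2n^2 - n + 4.
Then g(6) = 70.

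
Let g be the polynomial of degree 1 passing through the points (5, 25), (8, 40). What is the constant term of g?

Write g(t) = at + b. Substituting each data point gives a linear system:
  5a + b = 25
  8a + b = 40
Solving the system yields a = 5, b = 0.
So g(t) = 5t.
The constant term is 0.

0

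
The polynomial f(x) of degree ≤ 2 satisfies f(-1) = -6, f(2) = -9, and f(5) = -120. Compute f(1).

4

Forward differences of the values at x = -1, 2, 5:
  f  : -6  -9  -120
  Δ  : -3  -111
  Δ^2: -108
The second differences are constant, confirming degree 2.
Interpolating (Newton forward form) and evaluating at x = 1 gives f(1) = 4.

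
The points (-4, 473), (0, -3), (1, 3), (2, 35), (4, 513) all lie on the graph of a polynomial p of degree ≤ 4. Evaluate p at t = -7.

Using the Lagrange interpolation formula with nodes -4, 0, 1, 2, 4:
  L_0(t) = t(t - 1)(t - 2)(t - 4) / 960
  L_1(t) = (t + 4)(t - 1)(t - 2)(t - 4) / -32
  L_2(t) = (t + 4)t(t - 2)(t - 4) / 15
  L_3(t) = (t + 4)t(t - 1)(t - 4) / -24
  L_4(t) = (t + 4)t(t - 1)(t - 2) / 192
Then p(t) = 473·L_0(t) - 3·L_1(t) + 3·L_2(t) + 35·L_3(t) + 513·L_4(t).
Expanding and collecting terms gives p(t) = 2t^4 - t^2 + 5t - 3.
Evaluating at t = -7: p(-7) = 4715.

4715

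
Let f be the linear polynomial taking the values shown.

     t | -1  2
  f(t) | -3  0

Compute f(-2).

Using the Lagrange interpolation formula with nodes -1, 2:
  L_0(t) = (t - 2) / -3
  L_1(t) = (t + 1) / 3
Then f(t) = -3·L_0(t) + 0·L_1(t).
Expanding and collecting terms gives f(t) = t - 2.
Evaluating at t = -2: f(-2) = -4.

-4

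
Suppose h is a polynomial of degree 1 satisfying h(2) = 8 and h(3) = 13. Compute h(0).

-2

Using the Lagrange interpolation formula with nodes 2, 3:
  L_0(n) = (n - 3) / -1
  L_1(n) = (n - 2) / 1
Then h(n) = 8·L_0(n) + 13·L_1(n).
Expanding and collecting terms gives h(n) = 5n - 2.
Evaluating at n = 0: h(0) = -2.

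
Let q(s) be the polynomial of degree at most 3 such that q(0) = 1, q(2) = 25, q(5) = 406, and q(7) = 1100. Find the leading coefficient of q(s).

3

Write q(s) = as^3 + bs^2 + cs + d. Substituting each data point gives a linear system:
  d = 1
  8a + 4b + 2c + d = 25
  125a + 25b + 5c + d = 406
  343a + 49b + 7c + d = 1100
Solving the system yields a = 3, b = 2, c = -4, d = 1.
So q(s) = 3s³ + 2s² - 4s + 1.
The leading coefficient is 3.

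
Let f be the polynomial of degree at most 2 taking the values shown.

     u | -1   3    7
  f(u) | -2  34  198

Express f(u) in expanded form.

f(u) = 4u^2 + u - 5

Write f(u) = au^2 + bu + c. Substituting each data point gives a linear system:
  a - b + c = -2
  9a + 3b + c = 34
  49a + 7b + c = 198
Solving the system yields a = 4, b = 1, c = -5.
So f(u) = 4u^2 + u - 5.
Check: f(-1) = -2. ✓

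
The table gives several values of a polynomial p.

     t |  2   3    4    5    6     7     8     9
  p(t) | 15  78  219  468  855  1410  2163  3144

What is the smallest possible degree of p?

Forward differences of the values at t = 2, 3, 4, 5, 6, 7, 8, 9:
  p  : 15  78  219  468  855  1410  2163  3144
  Δ  : 63  141  249  387  555  753  981
  Δ^2: 78  108  138  168  198  228
  Δ^3: 30  30  30  30  30
  Δ^4: 0  0  0  0
  Δ^5: 0  0  0
  Δ^6: 0  0
  Δ^7: 0
The third differences are constant (30) and nonzero, while all higher differences vanish, so the minimal degree is 3.

3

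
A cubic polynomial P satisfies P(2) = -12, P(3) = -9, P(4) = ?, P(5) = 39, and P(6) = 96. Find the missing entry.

6

On equispaced nodes a degree-3 polynomial has vanishing fourth forward difference, so
  P(2) - 4·P(3) + 6·P(4) - 4·P(5) + P(6) = 0.
Substituting the known values and solving for P(4):
  6·P(4) = 36
  P(4) = 6.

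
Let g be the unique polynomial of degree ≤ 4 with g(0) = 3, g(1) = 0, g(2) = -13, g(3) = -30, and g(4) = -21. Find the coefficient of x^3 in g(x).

-5

Write g(x) = ax^4 + bx^3 + cx^2 + dx + e. Substituting each data point gives a linear system:
  e = 3
  a + b + c + d + e = 0
  16a + 8b + 4c + 2d + e = -13
  81a + 27b + 9c + 3d + e = -30
  256a + 64b + 16c + 4d + e = -21
Solving the system yields a = 1, b = -5, c = 3, d = -2, e = 3.
So g(x) = x⁴ - 5x³ + 3x² - 2x + 3.
The coefficient of x^3 is -5.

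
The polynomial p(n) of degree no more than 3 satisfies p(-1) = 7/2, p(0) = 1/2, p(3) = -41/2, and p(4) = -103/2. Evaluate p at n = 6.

-371/2

Write p(n) = an^3 + bn^2 + cn + d. Substituting each data point gives a linear system:
  -a + b - c + d = 7/2
  d = 1/2
  27a + 9b + 3c + d = -41/2
  64a + 16b + 4c + d = -103/2
Solving the system yields a = -1, b = 1, c = -1, d = 1/2.
So p(n) = -n³ + n² - n + 1/2.
Then p(6) = -371/2.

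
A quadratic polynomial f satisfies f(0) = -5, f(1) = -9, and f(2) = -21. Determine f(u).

Using the Lagrange interpolation formula with nodes 0, 1, 2:
  L_0(u) = (u - 1)(u - 2) / 2
  L_1(u) = u(u - 2) / -1
  L_2(u) = u(u - 1) / 2
Then f(u) = -5·L_0(u) - 9·L_1(u) - 21·L_2(u).
Expanding and collecting terms gives f(u) = -4u^2 - 5.
Check: f(0) = -5. ✓

f(u) = -4u^2 - 5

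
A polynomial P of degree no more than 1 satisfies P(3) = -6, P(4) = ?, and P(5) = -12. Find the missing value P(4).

The 2 known points determine the degree-1 polynomial uniquely.
Write P(n) = an + b. Substituting each data point gives a linear system:
  3a + b = -6
  5a + b = -12
Solving the system yields a = -3, b = 3.
So P(n) = -3n + 3.
Then P(4) = -9.

-9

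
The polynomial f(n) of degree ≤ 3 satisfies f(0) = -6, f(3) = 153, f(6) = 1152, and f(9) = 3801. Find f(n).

Write f(n) = an^3 + bn^2 + cn + d. Substituting each data point gives a linear system:
  d = -6
  27a + 9b + 3c + d = 153
  216a + 36b + 6c + d = 1152
  729a + 81b + 9c + d = 3801
Solving the system yields a = 5, b = 5/3, c = 3, d = -6.
So f(n) = 5n^3 + (5/3)n^2 + 3n - 6.
Check: f(9) = 3801. ✓

f(n) = 5n^3 + (5/3)n^2 + 3n - 6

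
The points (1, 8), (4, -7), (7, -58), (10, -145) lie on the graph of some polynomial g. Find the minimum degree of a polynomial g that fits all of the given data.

Forward differences of the values at u = 1, 4, 7, 10:
  g  : 8  -7  -58  -145
  Δ  : -15  -51  -87
  Δ^2: -36  -36
  Δ^3: 0
The second differences are constant (-36) and nonzero, while all higher differences vanish, so the minimal degree is 2.

2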